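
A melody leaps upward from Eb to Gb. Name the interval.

minor third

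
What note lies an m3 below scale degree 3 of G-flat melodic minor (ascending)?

Gb

Scale degree 3 of Gb melodic minor (ascending) is Bbb.
A minor third (3 semitones) below Bbb lands on the letter G, giving Gb.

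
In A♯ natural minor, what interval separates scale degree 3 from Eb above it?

Scale degree 3 of A# natural minor is C#.
C# up to Eb: letters C→E make it a third; 2 semitones makes it diminished.

diminished third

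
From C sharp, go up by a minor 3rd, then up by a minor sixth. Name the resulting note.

C

A minor third up from C# is E (letter E, 3 semitones up).
A minor sixth up from E is C (letter C, 8 semitones up).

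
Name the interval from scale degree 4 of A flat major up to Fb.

minor third

Scale degree 4 of Ab major is Db.
Db up to Fb: letters D→F make it a third; 3 semitones makes it minor.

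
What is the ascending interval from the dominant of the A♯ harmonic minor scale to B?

The dominant of A# harmonic minor is E#.
E# up to B: letters E→B make it a fifth; 6 semitones makes it diminished.

diminished fifth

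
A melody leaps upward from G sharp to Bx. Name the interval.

augmented third

The letter names run G→B, a span of 2 letter steps, so the interval is some kind of third.
G# to B## is 5 semitones. A major third is 4, so 5 makes it augmented.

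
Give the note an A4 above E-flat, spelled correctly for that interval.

A fourth above E lands on the letter A.
An augmented fourth spans 6 semitones, so Eb moves to pitch class 9. On the letter A that is A.

A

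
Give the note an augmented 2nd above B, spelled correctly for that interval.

B up a major second is C#, so the target letter is C.
From B, an augmented second is 3 semitones up: C##.

C##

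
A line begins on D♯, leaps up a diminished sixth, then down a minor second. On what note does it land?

A

A diminished sixth up from D# is Bb (letter B, 7 semitones up).
A minor second down from Bb is A (letter A, 1 semitone down).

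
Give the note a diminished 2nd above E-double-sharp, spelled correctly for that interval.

E up a major second is F#, so the target letter is F.
From E##, a diminished second is 0 semitones up: F#.

F#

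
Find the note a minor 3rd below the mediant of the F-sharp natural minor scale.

The mediant of F# natural minor is A.
A minor third (3 semitones) below A lands on the letter F, giving F#.

F#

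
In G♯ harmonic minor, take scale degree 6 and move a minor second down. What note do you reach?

Scale degree 6 of G# harmonic minor is E.
A minor second (1 semitone) below E lands on the letter D, giving D#.

D#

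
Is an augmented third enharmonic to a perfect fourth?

Yes

An augmented third spans 5 semitones; a perfect fourth spans 5.
They are enharmonically equivalent.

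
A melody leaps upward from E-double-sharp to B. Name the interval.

The letter names run E→B, a span of 4 letter steps, so the interval is some kind of fifth.
E## to B is 5 semitones. A perfect fifth is 7, so 5 makes it doubly diminished.

doubly diminished fifth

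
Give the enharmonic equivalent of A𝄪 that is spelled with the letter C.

Cb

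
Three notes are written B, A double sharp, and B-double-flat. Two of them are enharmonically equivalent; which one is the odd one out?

Bbb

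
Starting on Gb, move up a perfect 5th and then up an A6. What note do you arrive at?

A perfect fifth up from Gb is Db (letter D, 7 semitones up).
An augmented sixth up from Db is B (letter B, 10 semitones up).

B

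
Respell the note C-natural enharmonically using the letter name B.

B#

Plain B sits 1 semitone below C, so on the letter B the same pitch needs a sharp: B#.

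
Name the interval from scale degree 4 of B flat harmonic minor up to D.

major seventh

Scale degree 4 of Bb harmonic minor is Eb.
Eb up to D: letters E→D make it a seventh; 11 semitones makes it major.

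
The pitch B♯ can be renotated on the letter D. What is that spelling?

Dbb

Plain D sits 2 semitones above B#, so on the letter D the same pitch needs a double flat: Dbb.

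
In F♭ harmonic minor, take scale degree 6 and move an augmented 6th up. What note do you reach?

Scale degree 6 of Fb harmonic minor is Dbb.
An augmented sixth (10 semitones) above Dbb lands on the letter B, giving Bb.

Bb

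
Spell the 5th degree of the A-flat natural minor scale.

Eb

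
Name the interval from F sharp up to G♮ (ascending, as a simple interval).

Counting letters F–G gives a second.
F#→G = 1 semitone, 1 narrower than the major second (2), so minor.

minor second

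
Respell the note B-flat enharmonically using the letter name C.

Plain C sits 2 semitones above Bb, so on the letter C the same pitch needs a double flat: Cbb.

Cbb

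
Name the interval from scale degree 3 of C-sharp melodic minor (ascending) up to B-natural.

perfect fifth

Scale degree 3 of C# melodic minor (ascending) is E.
E up to B: letters E→B make it a fifth; 7 semitones makes it perfect.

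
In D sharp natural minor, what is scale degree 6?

B

Degree 6 takes the letter 5 steps above D, which is B.
In natural minor, degree 6 sits 8 semitones above the tonic. D# + 8 semitones is pitch class 11, spelled on B as B.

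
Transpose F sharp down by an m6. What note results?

A#

F down a major sixth is Ab, so the target letter is A.
From F#, a minor sixth is 8 semitones down: A#.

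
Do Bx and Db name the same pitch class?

Yes

B## = pitch class 1 and Db = pitch class 1 — the same pitch class, so they are enharmonic equivalents.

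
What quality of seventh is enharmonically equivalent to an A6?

minor

An augmented sixth spans 10 semitones.
A seventh spanning 10 semitones is minor (the major seventh is 11).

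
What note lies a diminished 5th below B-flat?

E

B down a perfect fifth is E, so the target letter is E.
From Bb, a diminished fifth is 6 semitones down: E.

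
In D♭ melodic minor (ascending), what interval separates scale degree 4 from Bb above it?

Scale degree 4 of Db melodic minor (ascending) is Gb.
Gb up to Bb: letters G→B make it a third; 4 semitones makes it major.

major third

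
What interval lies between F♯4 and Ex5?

augmented seventh

Counting letters F–G–A–B–C–D–E gives a seventh.
F#→E## = 12 semitones, 1 wider than the major seventh (11), so augmented.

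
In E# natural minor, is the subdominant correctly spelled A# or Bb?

Each scale degree takes a distinct letter name. Degree 4 of a scale on E must use the letter A.
A# and Bb are enharmonically the same pitch, but only A# uses the letter A, so it is the correct spelling here.

A#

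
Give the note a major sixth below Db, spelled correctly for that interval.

A sixth below D lands on the letter F.
A major sixth spans 9 semitones, so Db moves to pitch class 4. On the letter F that is Fb.

Fb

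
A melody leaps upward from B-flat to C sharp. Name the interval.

augmented second

The letter names run B→C, a span of 1 letter step, so the interval is some kind of second.
Bb to C# is 3 semitones. A major second is 2, so 3 makes it augmented.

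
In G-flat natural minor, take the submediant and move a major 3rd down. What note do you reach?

The submediant of Gb natural minor is Ebb.
A major third (4 semitones) below Ebb lands on the letter C, giving Cbb.

Cbb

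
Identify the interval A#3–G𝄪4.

major seventh

The letter names run A→G, a span of 6 letter steps, so the interval is some kind of seventh.
A# to G## is 11 semitones. A major seventh is 11, so 11 makes it major.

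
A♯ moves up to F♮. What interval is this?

Counting letters A–B–C–D–E–F gives a sixth.
A#→F = 7 semitones, 2 narrower than the major sixth (9), so diminished.

diminished sixth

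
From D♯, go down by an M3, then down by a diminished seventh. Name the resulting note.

A major third down from D# is B (letter B, 4 semitones down).
A diminished seventh down from B is C## (letter C, 9 semitones down).

C##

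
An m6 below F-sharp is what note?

A#

A sixth below F lands on the letter A.
A minor sixth spans 8 semitones, so F# moves to pitch class 10. On the letter A that is A#.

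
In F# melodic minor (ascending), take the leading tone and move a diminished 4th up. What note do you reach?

The leading tone of F# melodic minor (ascending) is E#.
A diminished fourth (4 semitones) above E# lands on the letter A, giving A.

A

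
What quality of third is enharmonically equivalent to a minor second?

doubly diminished

A minor second spans 1 semitone.
A third spanning 1 semitone is doubly diminished (the major third is 4).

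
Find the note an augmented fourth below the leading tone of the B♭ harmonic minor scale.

Eb

The leading tone of Bb harmonic minor is A.
An augmented fourth (6 semitones) below A lands on the letter E, giving Eb.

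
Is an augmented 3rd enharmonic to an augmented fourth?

No

An augmented third spans 5 semitones; an augmented fourth spans 6.
The spans differ, so they are not enharmonic equivalents.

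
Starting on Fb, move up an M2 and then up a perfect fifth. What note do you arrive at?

Db

A major second up from Fb is Gb (letter G, 2 semitones up).
A perfect fifth up from Gb is Db (letter D, 7 semitones up).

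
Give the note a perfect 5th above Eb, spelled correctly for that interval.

Bb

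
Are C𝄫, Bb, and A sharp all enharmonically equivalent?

Cbb = pitch class 10 and Bb = pitch class 10 and A# = pitch class 10 — the same pitch class, so they are enharmonic equivalents.

Yes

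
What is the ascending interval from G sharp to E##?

augmented sixth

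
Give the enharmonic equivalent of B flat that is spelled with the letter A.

Plain A sits 1 semitone below Bb, so on the letter A the same pitch needs a sharp: A#.

A#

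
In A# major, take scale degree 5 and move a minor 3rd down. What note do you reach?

C##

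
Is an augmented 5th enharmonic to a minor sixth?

Yes

An augmented fifth spans 8 semitones; a minor sixth spans 8.
They are enharmonically equivalent.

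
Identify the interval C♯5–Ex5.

augmented third

Counting letters C–D–E gives a third.
C#→E## = 5 semitones, 1 wider than the major third (4), so augmented.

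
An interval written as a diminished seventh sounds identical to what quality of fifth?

doubly augmented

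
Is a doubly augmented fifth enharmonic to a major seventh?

No

A doubly augmented fifth spans 9 semitones; a major seventh spans 11.
The spans differ, so they are not enharmonic equivalents.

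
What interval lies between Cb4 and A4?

augmented sixth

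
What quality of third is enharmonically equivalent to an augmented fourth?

doubly augmented

An augmented fourth spans 6 semitones.
A third spanning 6 semitones is doubly augmented (the major third is 4).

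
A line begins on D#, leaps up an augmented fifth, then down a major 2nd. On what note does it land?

G##

An augmented fifth up from D# is A## (letter A, 8 semitones up).
A major second down from A## is G## (letter G, 2 semitones down).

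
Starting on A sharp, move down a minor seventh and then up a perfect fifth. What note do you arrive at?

F##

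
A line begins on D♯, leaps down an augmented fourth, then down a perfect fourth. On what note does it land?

E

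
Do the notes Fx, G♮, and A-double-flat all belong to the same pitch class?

F## is pitch class 7; G is pitch class 7; Abb is pitch class 7.
All spellings map to pitch class 7, so they are enharmonically equivalent.

Yes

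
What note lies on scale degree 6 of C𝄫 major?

Degree 6 takes the letter 5 steps above C, which is A.
In major, degree 6 sits 9 semitones above the tonic. Cbb + 9 semitones is pitch class 7, spelled on A as Abb.

Abb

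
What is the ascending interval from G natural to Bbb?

The letter names run G→B, a span of 2 letter steps, so the interval is some kind of third.
G to Bbb is 2 semitones. A major third is 4, so 2 makes it diminished.

diminished third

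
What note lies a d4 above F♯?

F up a perfect fourth is Bb, so the target letter is B.
From F#, a diminished fourth is 4 semitones up: Bb.

Bb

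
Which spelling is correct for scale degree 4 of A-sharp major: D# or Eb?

D#

Each scale degree takes a distinct letter name. Degree 4 of a scale on A must use the letter D.
D# and Eb are enharmonically the same pitch, but only D# uses the letter D, so it is the correct spelling here.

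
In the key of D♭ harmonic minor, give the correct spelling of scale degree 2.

Eb

The Db harmonic minor scale runs Db Eb Fb Gb Ab Bbb C.
Degree 2 is Eb.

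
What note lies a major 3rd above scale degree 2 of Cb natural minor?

F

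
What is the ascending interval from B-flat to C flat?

minor second

The letter names run B→C, a span of 1 letter step, so the interval is some kind of second.
Bb to Cb is 1 semitone. A major second is 2, so 1 makes it minor.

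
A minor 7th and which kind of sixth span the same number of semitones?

A minor seventh spans 10 semitones.
A sixth spanning 10 semitones is augmented (the major sixth is 9).

augmented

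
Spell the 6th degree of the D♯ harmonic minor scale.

B

The D# harmonic minor scale runs D# E# F# G# A# B C##.
Degree 6 is B.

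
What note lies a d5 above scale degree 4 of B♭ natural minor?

Bbb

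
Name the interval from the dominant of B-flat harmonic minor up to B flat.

perfect fourth

The dominant of Bb harmonic minor is F.
F up to Bb: letters F→B make it a fourth; 5 semitones makes it perfect.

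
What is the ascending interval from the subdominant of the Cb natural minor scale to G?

The subdominant of Cb natural minor is Fb.
Fb up to G: letters F→G make it a second; 3 semitones makes it augmented.

augmented second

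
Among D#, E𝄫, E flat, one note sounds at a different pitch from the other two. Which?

In 12-tone equal temperament, enharmonic equivalents share a pitch class. D# is pitch class 3; Ebb is pitch class 2; Eb is pitch class 3.
D# and Eb share pitch class 3, while Ebb is pitch class 2.

Ebb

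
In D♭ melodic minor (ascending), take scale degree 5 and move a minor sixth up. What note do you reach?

Scale degree 5 of Db melodic minor (ascending) is Ab.
A minor sixth (8 semitones) above Ab lands on the letter F, giving Fb.

Fb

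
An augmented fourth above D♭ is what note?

G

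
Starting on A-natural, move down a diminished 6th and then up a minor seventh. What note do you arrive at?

A diminished sixth down from A is C## (letter C, 7 semitones down).
A minor seventh up from C## is B# (letter B, 10 semitones up).

B#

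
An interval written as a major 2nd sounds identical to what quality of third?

A major second spans 2 semitones.
A third spanning 2 semitones is diminished (the major third is 4).

diminished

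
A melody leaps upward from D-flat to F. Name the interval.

major third

The letter names run D→F, a span of 2 letter steps, so the interval is some kind of third.
Db to F is 4 semitones. A major third is 4, so 4 makes it major.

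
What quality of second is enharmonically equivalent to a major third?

doubly augmented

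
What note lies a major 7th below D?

Eb

D down a major seventh is Eb, so the target letter is E.
From D, a major seventh is 11 semitones down: Eb.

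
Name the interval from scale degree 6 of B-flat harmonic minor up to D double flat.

diminished fifth

Scale degree 6 of Bb harmonic minor is Gb.
Gb up to Dbb: letters G→D make it a fifth; 6 semitones makes it diminished.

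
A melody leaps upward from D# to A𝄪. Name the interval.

The letter names run D→A, a span of 4 letter steps, so the interval is some kind of fifth.
D# to A## is 8 semitones. A perfect fifth is 7, so 8 makes it augmented.

augmented fifth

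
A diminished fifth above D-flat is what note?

A fifth above D lands on the letter A.
A diminished fifth spans 6 semitones, so Db moves to pitch class 7. On the letter A that is Abb.

Abb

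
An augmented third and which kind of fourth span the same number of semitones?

perfect

An augmented third spans 5 semitones.
A fourth spanning 5 semitones is perfect (the perfect fourth is 5).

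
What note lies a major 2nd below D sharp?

A second below D lands on the letter C.
A major second spans 2 semitones, so D# moves to pitch class 1. On the letter C that is C#.

C#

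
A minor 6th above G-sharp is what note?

E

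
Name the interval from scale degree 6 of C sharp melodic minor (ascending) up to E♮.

Scale degree 6 of C# melodic minor (ascending) is A#.
A# up to E: letters A→E make it a fifth; 6 semitones makes it diminished.

diminished fifth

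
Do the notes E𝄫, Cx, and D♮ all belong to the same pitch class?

Ebb is pitch class 2; C## is pitch class 2; D is pitch class 2.
All spellings map to pitch class 2, so they are enharmonically equivalent.

Yes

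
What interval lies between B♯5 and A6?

diminished seventh

The letter names run B→A, a span of 6 letter steps, so the interval is some kind of seventh.
B# to A is 9 semitones. A major seventh is 11, so 9 makes it diminished.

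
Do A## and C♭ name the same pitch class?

Yes

A## = pitch class 11 and Cb = pitch class 11 — the same pitch class, so they are enharmonic equivalents.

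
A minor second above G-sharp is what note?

G up a major second is A, so the target letter is A.
From G#, a minor second is 1 semitone up: A.

A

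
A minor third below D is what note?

D down a major third is Bb, so the target letter is B.
From D, a minor third is 3 semitones down: B.

B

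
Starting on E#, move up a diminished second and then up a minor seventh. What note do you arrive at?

Eb

A diminished second up from E# is F (letter F, 0 semitones up).
A minor seventh up from F is Eb (letter E, 10 semitones up).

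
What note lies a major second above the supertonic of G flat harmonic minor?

The supertonic of Gb harmonic minor is Ab.
A major second (2 semitones) above Ab lands on the letter B, giving Bb.

Bb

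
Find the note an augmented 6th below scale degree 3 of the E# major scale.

Scale degree 3 of E# major is G##.
An augmented sixth (10 semitones) below G## lands on the letter B, giving B.

B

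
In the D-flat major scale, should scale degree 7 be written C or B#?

C

Each scale degree takes a distinct letter name. Degree 7 of a scale on D must use the letter C.
C and B# are enharmonically the same pitch, but only C uses the letter C, so it is the correct spelling here.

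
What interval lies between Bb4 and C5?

major second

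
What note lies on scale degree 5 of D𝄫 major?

The Dbb major scale runs Dbb Ebb Fb Gbb Abb Bbb Cb.
Degree 5 is Abb.

Abb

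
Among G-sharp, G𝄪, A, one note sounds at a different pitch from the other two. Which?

In 12-tone equal temperament, enharmonic equivalents share a pitch class. G# is pitch class 8; G## is pitch class 9; A is pitch class 9.
G## and A share pitch class 9, while G# is pitch class 8.

G#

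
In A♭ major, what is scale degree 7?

The Ab major scale runs Ab Bb C Db Eb F G.
Degree 7 is G.

G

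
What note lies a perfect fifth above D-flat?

Ab

A fifth above D lands on the letter A.
A perfect fifth spans 7 semitones, so Db moves to pitch class 8. On the letter A that is Ab.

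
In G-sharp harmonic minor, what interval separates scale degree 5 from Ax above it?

augmented fifth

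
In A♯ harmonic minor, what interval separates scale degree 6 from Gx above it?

augmented second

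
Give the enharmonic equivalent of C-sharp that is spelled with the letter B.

B##

C# is pitch class 1. The letter B alone is pitch class 11.
To reach pitch class 1 from B requires an offset of +2 semitones, i.e. double sharp: B##.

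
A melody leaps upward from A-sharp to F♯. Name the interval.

minor sixth

The letter names run A→F, a span of 5 letter steps, so the interval is some kind of sixth.
A# to F# is 8 semitones. A major sixth is 9, so 8 makes it minor.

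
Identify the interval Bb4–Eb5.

The letter names run B→E, a span of 3 letter steps, so the interval is some kind of fourth.
Bb to Eb is 5 semitones. A perfect fourth is 5, so 5 makes it perfect.

perfect fourth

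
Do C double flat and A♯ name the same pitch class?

Cbb is pitch class 10; A# is pitch class 10.
All spellings map to pitch class 10, so they are enharmonically equivalent.

Yes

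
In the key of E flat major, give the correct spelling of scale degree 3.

G

Degree 3 takes the letter 2 steps above E, which is G.
In major, degree 3 sits 4 semitones above the tonic. Eb + 4 semitones is pitch class 7, spelled on G as G.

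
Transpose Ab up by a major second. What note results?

Bb

A up a major second is B, so the target letter is B.
From Ab, a major second is 2 semitones up: Bb.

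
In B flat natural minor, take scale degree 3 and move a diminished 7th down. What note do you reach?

Scale degree 3 of Bb natural minor is Db.
A diminished seventh (9 semitones) below Db lands on the letter E, giving E.

E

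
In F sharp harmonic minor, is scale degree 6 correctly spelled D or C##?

D

Each scale degree takes a distinct letter name. Degree 6 of a scale on F must use the letter D.
D and C## are enharmonically the same pitch, but only D uses the letter D, so it is the correct spelling here.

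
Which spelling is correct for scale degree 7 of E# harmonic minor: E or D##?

D##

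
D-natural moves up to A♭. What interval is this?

diminished fifth

The letter names run D→A, a span of 4 letter steps, so the interval is some kind of fifth.
D to Ab is 6 semitones. A perfect fifth is 7, so 6 makes it diminished.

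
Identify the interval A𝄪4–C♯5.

diminished third

The letter names run A→C, a span of 2 letter steps, so the interval is some kind of third.
A## to C# is 2 semitones. A major third is 4, so 2 makes it diminished.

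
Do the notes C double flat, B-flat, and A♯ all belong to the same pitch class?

Cbb is pitch class 10; Bb is pitch class 10; A# is pitch class 10.
All spellings map to pitch class 10, so they are enharmonically equivalent.

Yes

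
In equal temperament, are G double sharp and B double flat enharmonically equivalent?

G## is pitch class 9; Bbb is pitch class 9.
All spellings map to pitch class 9, so they are enharmonically equivalent.

Yes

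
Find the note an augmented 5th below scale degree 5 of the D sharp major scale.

Scale degree 5 of D# major is A#.
An augmented fifth (8 semitones) below A# lands on the letter D, giving D.

D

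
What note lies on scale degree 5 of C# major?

G#

The C# major scale runs C# D# E# F# G# A# B#.
Degree 5 is G#.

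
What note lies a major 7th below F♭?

A seventh below F lands on the letter G.
A major seventh spans 11 semitones, so Fb moves to pitch class 5. On the letter G that is Gbb.

Gbb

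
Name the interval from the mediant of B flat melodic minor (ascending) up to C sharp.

augmented seventh

The mediant of Bb melodic minor (ascending) is Db.
Db up to C#: letters D→C make it a seventh; 12 semitones makes it augmented.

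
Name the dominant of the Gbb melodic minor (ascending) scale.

Degree 5 takes the letter 4 steps above G, which is D.
In melodic minor (ascending), degree 5 sits 7 semitones above the tonic. Gbb + 7 semitones is pitch class 0, spelled on D as Dbb.

Dbb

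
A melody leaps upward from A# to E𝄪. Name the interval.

The letter names run A→E, a span of 4 letter steps, so the interval is some kind of fifth.
A# to E## is 8 semitones. A perfect fifth is 7, so 8 makes it augmented.

augmented fifth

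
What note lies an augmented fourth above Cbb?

Fb

A fourth above C lands on the letter F.
An augmented fourth spans 6 semitones, so Cbb moves to pitch class 4. On the letter F that is Fb.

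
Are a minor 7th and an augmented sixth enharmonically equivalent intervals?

A minor seventh spans 10 semitones; an augmented sixth spans 10.
They are enharmonically equivalent.

Yes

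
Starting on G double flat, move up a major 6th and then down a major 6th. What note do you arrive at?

Gbb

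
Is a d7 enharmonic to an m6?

No

A diminished seventh spans 9 semitones; a minor sixth spans 8.
The spans differ, so they are not enharmonic equivalents.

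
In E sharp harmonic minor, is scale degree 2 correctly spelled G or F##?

Each scale degree takes a distinct letter name. Degree 2 of a scale on E must use the letter F.
F## and G are enharmonically the same pitch, but only F## uses the letter F, so it is the correct spelling here.

F##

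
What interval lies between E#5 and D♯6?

minor seventh

The letter names run E→D, a span of 6 letter steps, so the interval is some kind of seventh.
E# to D# is 10 semitones. A major seventh is 11, so 10 makes it minor.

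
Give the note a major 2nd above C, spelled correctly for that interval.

D

C up a major second is D, so the target letter is D.
From C, a major second is 2 semitones up: D.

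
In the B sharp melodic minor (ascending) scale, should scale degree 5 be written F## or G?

F##

Each scale degree takes a distinct letter name. Degree 5 of a scale on B must use the letter F.
F## and G are enharmonically the same pitch, but only F## uses the letter F, so it is the correct spelling here.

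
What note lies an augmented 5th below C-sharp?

F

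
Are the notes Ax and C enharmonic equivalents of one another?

No

Two spellings are enharmonically equivalent only if they share a pitch class.
Here A## → 11, C → 0; 0 ≠ 11, so they are not.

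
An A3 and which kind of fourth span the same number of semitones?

An augmented third spans 5 semitones.
A fourth spanning 5 semitones is perfect (the perfect fourth is 5).

perfect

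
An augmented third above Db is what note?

A third above D lands on the letter F.
An augmented third spans 5 semitones, so Db moves to pitch class 6. On the letter F that is F#.

F#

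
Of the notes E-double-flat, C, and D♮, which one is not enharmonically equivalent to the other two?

C

In 12-tone equal temperament, enharmonic equivalents share a pitch class. Ebb is pitch class 2; C is pitch class 0; D is pitch class 2.
Ebb and D share pitch class 2, while C is pitch class 0.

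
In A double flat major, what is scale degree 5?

Degree 5 takes the letter 4 steps above A, which is E.
In major, degree 5 sits 7 semitones above the tonic. Abb + 7 semitones is pitch class 2, spelled on E as Ebb.

Ebb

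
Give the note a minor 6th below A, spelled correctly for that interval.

C#

A sixth below A lands on the letter C.
A minor sixth spans 8 semitones, so A moves to pitch class 1. On the letter C that is C#.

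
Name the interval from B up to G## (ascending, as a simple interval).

augmented sixth

The letter names run B→G, a span of 5 letter steps, so the interval is some kind of sixth.
B to G## is 10 semitones. A major sixth is 9, so 10 makes it augmented.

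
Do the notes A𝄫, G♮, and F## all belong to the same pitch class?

Abb is pitch class 7; G is pitch class 7; F## is pitch class 7.
All spellings map to pitch class 7, so they are enharmonically equivalent.

Yes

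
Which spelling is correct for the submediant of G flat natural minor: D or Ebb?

Each scale degree takes a distinct letter name. Degree 6 of a scale on G must use the letter E.
Ebb and D are enharmonically the same pitch, but only Ebb uses the letter E, so it is the correct spelling here.

Ebb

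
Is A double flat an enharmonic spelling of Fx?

Yes

Abb is pitch class 7; F## is pitch class 7.
All spellings map to pitch class 7, so they are enharmonically equivalent.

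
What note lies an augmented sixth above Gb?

A sixth above G lands on the letter E.
An augmented sixth spans 10 semitones, so Gb moves to pitch class 4. On the letter E that is E.

E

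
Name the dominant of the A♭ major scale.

Eb

The Ab major scale runs Ab Bb C Db Eb F G.
Degree 5 is Eb.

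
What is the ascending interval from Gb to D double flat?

Counting letters G–A–B–C–D gives a fifth.
Gb→Dbb = 6 semitones, 1 narrower than the perfect fifth (7), so diminished.

diminished fifth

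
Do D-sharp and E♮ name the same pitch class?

No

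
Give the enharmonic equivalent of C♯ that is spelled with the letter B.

B##

Plain B sits 2 semitones below C#, so on the letter B the same pitch needs a double sharp: B##.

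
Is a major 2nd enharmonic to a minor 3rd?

No

A major second spans 2 semitones; a minor third spans 3.
The spans differ, so they are not enharmonic equivalents.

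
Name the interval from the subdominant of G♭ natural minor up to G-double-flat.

diminished fifth

The subdominant of Gb natural minor is Cb.
Cb up to Gbb: letters C→G make it a fifth; 6 semitones makes it diminished.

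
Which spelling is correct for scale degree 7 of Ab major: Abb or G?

G

Each scale degree takes a distinct letter name. Degree 7 of a scale on A must use the letter G.
G and Abb are enharmonically the same pitch, but only G uses the letter G, so it is the correct spelling here.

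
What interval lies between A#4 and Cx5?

major third

Counting letters A–B–C gives a third.
A#→C## = 4 semitones, exactly the major third.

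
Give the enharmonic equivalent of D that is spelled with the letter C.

C##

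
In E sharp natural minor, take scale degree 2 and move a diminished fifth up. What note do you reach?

C#

Scale degree 2 of E# natural minor is F##.
A diminished fifth (6 semitones) above F## lands on the letter C, giving C#.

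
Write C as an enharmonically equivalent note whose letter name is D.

Plain D sits 2 semitones above C, so on the letter D the same pitch needs a double flat: Dbb.

Dbb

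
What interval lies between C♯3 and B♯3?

major seventh

The letter names run C→B, a span of 6 letter steps, so the interval is some kind of seventh.
C# to B# is 11 semitones. A major seventh is 11, so 11 makes it major.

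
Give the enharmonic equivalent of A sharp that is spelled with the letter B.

Bb

Plain B sits 1 semitone above A#, so on the letter B the same pitch needs a flat: Bb.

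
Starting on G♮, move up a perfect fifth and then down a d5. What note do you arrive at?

G#

A perfect fifth up from G is D (letter D, 7 semitones up).
A diminished fifth down from D is G# (letter G, 6 semitones down).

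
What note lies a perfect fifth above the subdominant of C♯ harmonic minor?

The subdominant of C# harmonic minor is F#.
A perfect fifth (7 semitones) above F# lands on the letter C, giving C#.

C#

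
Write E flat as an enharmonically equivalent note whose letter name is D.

Eb is pitch class 3. The letter D alone is pitch class 2.
To reach pitch class 3 from D requires an offset of +1 semitone, i.e. sharp: D#.

D#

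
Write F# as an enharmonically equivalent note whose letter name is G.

F# is pitch class 6. The letter G alone is pitch class 7.
To reach pitch class 6 from G requires an offset of -1 semitone, i.e. flat: Gb.

Gb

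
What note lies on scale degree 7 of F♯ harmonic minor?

The F# harmonic minor scale runs F# G# A B C# D E#.
Degree 7 is E#.

E#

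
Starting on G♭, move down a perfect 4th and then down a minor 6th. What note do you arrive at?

F

A perfect fourth down from Gb is Db (letter D, 5 semitones down).
A minor sixth down from Db is F (letter F, 8 semitones down).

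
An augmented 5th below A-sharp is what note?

A down a perfect fifth is D, so the target letter is D.
From A#, an augmented fifth is 8 semitones down: D.

D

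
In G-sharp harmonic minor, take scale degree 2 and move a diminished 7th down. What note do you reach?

B##

Scale degree 2 of G# harmonic minor is A#.
A diminished seventh (9 semitones) below A# lands on the letter B, giving B##.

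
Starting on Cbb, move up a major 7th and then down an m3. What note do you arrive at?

Gb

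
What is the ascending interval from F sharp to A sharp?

major third

The letter names run F→A, a span of 2 letter steps, so the interval is some kind of third.
F# to A# is 4 semitones. A major third is 4, so 4 makes it major.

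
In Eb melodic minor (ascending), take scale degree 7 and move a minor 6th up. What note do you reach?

Bb

Scale degree 7 of Eb melodic minor (ascending) is D.
A minor sixth (8 semitones) above D lands on the letter B, giving Bb.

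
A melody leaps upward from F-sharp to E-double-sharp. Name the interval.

Counting letters F–G–A–B–C–D–E gives a seventh.
F#→E## = 12 semitones, 1 wider than the major seventh (11), so augmented.

augmented seventh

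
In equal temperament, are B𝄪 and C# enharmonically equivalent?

Yes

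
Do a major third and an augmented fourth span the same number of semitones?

A major third spans 4 semitones; an augmented fourth spans 6.
The spans differ, so they are not enharmonic equivalents.

No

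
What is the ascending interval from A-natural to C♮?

Counting letters A–B–C gives a third.
A→C = 3 semitones, 1 narrower than the major third (4), so minor.

minor third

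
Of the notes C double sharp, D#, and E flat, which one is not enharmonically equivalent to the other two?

C##

In 12-tone equal temperament, enharmonic equivalents share a pitch class. C## is pitch class 2; D# is pitch class 3; Eb is pitch class 3.
D# and Eb share pitch class 3, while C## is pitch class 2.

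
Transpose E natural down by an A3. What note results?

E down a major third is C, so the target letter is C.
From E, an augmented third is 5 semitones down: Cb.

Cb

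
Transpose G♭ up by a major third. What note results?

Bb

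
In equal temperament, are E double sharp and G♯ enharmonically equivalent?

No

E## is pitch class 6; G# is pitch class 8.
The pitch classes differ (6 vs. 8), so they are not enharmonic equivalents.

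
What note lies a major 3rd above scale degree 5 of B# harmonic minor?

A##

Scale degree 5 of B# harmonic minor is F##.
A major third (4 semitones) above F## lands on the letter A, giving A##.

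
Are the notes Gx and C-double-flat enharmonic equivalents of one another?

No

Two spellings are enharmonically equivalent only if they share a pitch class.
Here G## → 9, Cbb → 10; 9 ≠ 10, so they are not.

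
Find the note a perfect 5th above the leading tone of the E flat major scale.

The leading tone of Eb major is D.
A perfect fifth (7 semitones) above D lands on the letter A, giving A.

A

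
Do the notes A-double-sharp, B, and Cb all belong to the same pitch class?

Yes

A## is pitch class 11; B is pitch class 11; Cb is pitch class 11.
All spellings map to pitch class 11, so they are enharmonically equivalent.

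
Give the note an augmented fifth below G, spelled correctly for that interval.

Cb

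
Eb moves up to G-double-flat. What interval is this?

Counting letters E–F–G gives a third.
Eb→Gbb = 2 semitones, 2 narrower than the major third (4), so diminished.

diminished third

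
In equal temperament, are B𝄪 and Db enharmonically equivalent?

B## = pitch class 1 and Db = pitch class 1 — the same pitch class, so they are enharmonic equivalents.

Yes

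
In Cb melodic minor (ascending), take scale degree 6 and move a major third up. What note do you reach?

C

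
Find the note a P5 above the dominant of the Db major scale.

The dominant of Db major is Ab.
A perfect fifth (7 semitones) above Ab lands on the letter E, giving Eb.

Eb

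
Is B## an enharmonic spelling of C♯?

B## is pitch class 1; C# is pitch class 1.
All spellings map to pitch class 1, so they are enharmonically equivalent.

Yes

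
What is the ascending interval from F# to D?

minor sixth

The letter names run F→D, a span of 5 letter steps, so the interval is some kind of sixth.
F# to D is 8 semitones. A major sixth is 9, so 8 makes it minor.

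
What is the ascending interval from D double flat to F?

The letter names run D→F, a span of 2 letter steps, so the interval is some kind of third.
Dbb to F is 5 semitones. A major third is 4, so 5 makes it augmented.

augmented third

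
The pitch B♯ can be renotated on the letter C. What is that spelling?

C

B# is pitch class 0. The letter C alone is pitch class 0.
Pitch class 0 on C needs no accidental: C.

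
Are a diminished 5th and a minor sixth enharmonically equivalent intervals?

A diminished fifth spans 6 semitones; a minor sixth spans 8.
The spans differ, so they are not enharmonic equivalents.

No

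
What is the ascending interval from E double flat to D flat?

major seventh

The letter names run E→D, a span of 6 letter steps, so the interval is some kind of seventh.
Ebb to Db is 11 semitones. A major seventh is 11, so 11 makes it major.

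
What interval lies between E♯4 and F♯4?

minor second

The letter names run E→F, a span of 1 letter step, so the interval is some kind of second.
E# to F# is 1 semitone. A major second is 2, so 1 makes it minor.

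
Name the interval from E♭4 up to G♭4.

The letter names run E→G, a span of 2 letter steps, so the interval is some kind of third.
Eb to Gb is 3 semitones. A major third is 4, so 3 makes it minor.

minor third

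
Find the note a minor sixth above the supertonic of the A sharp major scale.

G#

The supertonic of A# major is B#.
A minor sixth (8 semitones) above B# lands on the letter G, giving G#.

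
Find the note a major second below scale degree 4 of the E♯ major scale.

G#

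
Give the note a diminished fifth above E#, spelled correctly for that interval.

B

E up a perfect fifth is B, so the target letter is B.
From E#, a diminished fifth is 6 semitones up: B.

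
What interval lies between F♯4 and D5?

minor sixth

Counting letters F–G–A–B–C–D gives a sixth.
F#→D = 8 semitones, 1 narrower than the major sixth (9), so minor.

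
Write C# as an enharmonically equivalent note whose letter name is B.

B##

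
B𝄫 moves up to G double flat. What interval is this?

minor sixth

Counting letters B–C–D–E–F–G gives a sixth.
Bbb→Gbb = 8 semitones, 1 narrower than the major sixth (9), so minor.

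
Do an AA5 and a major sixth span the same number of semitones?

Yes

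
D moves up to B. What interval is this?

Counting letters D–E–F–G–A–B gives a sixth.
D→B = 9 semitones, exactly the major sixth.

major sixth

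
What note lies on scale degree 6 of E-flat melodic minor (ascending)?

C

Degree 6 takes the letter 5 steps above E, which is C.
In melodic minor (ascending), degree 6 sits 9 semitones above the tonic. Eb + 9 semitones is pitch class 0, spelled on C as C.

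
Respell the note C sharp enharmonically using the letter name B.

B##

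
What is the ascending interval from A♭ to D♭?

perfect fourth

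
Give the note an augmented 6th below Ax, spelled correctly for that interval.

C#

A sixth below A lands on the letter C.
An augmented sixth spans 10 semitones, so A## moves to pitch class 1. On the letter C that is C#.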